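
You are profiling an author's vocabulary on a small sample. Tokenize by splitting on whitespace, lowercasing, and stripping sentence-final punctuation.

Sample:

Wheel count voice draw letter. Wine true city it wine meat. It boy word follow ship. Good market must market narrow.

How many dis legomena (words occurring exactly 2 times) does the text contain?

Frequencies: wine:2, it:2, market:2, wheel:1, count:1, voice:1, draw:1, letter:1, true:1, city:1, meat:1, boy:1, word:1, follow:1, ship:1, good:1, must:1, narrow:1
Words with frequency 2: it, market, wine

3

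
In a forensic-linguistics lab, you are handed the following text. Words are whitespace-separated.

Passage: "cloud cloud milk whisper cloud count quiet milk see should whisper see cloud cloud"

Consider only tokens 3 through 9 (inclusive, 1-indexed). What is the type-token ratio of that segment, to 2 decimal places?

0.86

Segment tokens 3–9: milk, whisper, cloud, count, quiet, milk, see
Segment N = 7, segment V = 6.
TTR = 6 / 7 = 0.86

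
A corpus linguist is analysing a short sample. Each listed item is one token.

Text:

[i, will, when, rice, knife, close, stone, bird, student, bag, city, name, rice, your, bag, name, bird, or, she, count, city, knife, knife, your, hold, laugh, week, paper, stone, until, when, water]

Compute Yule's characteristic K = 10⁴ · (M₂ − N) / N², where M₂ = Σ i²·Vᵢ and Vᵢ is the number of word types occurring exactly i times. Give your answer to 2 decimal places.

214.84

Frequencies: knife:3, when:2, rice:2, stone:2, bird:2, bag:2, city:2, name:2, your:2, i:1, will:1, close:1, student:1, or:1, she:1, count:1, hold:1, laugh:1, week:1, paper:1, … (2 more, each freq 1)
N = 32. Frequency spectrum: V_1=13, V_2=8, V_3=1
M₂ = 1²·13 + 2²·8 + 3²·1 = 54
K = 10000 × (54 − 32) / 32² = 214.84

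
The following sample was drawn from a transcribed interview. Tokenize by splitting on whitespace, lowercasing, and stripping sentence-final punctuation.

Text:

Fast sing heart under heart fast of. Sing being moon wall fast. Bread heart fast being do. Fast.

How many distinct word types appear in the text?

Distinct types: {being, bread, do, fast, heart, moon, of, sing, under, wall}
V = 10

10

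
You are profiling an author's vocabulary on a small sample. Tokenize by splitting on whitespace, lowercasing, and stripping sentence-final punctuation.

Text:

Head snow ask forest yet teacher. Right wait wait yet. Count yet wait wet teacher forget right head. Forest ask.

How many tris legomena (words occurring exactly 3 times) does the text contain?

2

Frequencies: yet:3, wait:3, head:2, ask:2, forest:2, teacher:2, right:2, snow:1, count:1, wet:1, forget:1
Words with frequency 3: wait, yet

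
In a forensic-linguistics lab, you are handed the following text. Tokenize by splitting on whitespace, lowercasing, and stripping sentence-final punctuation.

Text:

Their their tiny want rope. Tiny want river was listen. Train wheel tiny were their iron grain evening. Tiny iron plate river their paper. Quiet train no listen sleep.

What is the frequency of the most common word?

Frequencies: their:4, tiny:4, want:2, river:2, listen:2, train:2, iron:2, rope:1, was:1, wheel:1, were:1, grain:1, evening:1, plate:1, paper:1, quiet:1, no:1, sleep:1
Most common: 'their' with frequency 4.

4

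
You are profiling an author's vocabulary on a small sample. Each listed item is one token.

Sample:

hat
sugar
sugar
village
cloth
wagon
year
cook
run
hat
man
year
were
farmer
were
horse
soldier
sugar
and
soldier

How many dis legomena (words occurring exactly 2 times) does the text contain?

Frequencies: sugar:3, hat:2, year:2, were:2, soldier:2, village:1, cloth:1, wagon:1, cook:1, run:1, man:1, farmer:1, horse:1, and:1
Words with frequency 2: hat, soldier, were, year

4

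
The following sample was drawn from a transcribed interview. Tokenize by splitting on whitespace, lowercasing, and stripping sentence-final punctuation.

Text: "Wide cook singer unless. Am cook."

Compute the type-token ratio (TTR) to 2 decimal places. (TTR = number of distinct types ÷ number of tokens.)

0.83

N = 6 tokens, V = 5 types.
TTR = V / N = 5 / 6 = 0.83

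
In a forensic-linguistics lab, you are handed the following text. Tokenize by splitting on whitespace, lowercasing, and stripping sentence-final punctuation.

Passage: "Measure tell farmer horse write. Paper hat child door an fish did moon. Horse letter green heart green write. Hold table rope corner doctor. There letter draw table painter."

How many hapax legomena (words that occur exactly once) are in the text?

19

Frequencies: horse:2, write:2, letter:2, green:2, table:2, measure:1, tell:1, farmer:1, paper:1, hat:1, child:1, door:1, an:1, fish:1, did:1, moon:1, heart:1, hold:1, rope:1, corner:1, … (4 more, each freq 1)
Hapax (freq=1): an, child, corner, did, doctor, door, draw, farmer, fish, hat, heart, hold, measure, moon, painter, paper, rope, tell, there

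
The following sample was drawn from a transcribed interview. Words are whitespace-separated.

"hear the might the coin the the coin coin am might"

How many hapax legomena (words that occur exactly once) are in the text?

Frequencies: the:4, coin:3, might:2, hear:1, am:1
Hapax (freq=1): am, hear

2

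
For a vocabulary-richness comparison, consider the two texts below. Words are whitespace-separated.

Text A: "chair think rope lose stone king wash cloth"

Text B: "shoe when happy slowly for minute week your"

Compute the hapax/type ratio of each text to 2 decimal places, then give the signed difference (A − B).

0.00

A: hapax=8, V=8, ratio=1.00
B: hapax=8, V=8, ratio=1.00
Difference = 1.00 − 1.00 = 0.00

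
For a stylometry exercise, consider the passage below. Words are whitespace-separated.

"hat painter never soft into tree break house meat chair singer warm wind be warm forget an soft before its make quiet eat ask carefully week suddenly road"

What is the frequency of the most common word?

Frequencies: soft:2, warm:2, hat:1, painter:1, never:1, into:1, tree:1, break:1, house:1, meat:1, chair:1, singer:1, wind:1, be:1, forget:1, an:1, before:1, its:1, make:1, quiet:1, … (6 more, each freq 1)
Most common: 'soft' with frequency 2.

2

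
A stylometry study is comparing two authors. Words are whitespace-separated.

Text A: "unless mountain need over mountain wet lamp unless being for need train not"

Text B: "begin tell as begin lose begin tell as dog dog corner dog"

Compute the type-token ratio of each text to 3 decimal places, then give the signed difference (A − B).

0.269

TTR(A) = 10/13 = 0.769
TTR(B) = 6/12 = 0.500
Difference = 0.769 − 0.500 = 0.269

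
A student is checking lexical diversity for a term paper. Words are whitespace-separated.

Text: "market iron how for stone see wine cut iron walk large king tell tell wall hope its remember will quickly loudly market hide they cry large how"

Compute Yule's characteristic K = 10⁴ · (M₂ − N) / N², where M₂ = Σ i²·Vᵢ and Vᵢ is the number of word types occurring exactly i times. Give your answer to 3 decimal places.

137.174

Frequencies: market:2, iron:2, how:2, large:2, tell:2, for:1, stone:1, see:1, wine:1, cut:1, walk:1, king:1, wall:1, hope:1, its:1, remember:1, will:1, quickly:1, loudly:1, hide:1, … (2 more, each freq 1)
N = 27. Frequency spectrum: V_1=17, V_2=5
M₂ = 1²·17 + 2²·5 = 37
K = 10000 × (37 − 27) / 27² = 137.174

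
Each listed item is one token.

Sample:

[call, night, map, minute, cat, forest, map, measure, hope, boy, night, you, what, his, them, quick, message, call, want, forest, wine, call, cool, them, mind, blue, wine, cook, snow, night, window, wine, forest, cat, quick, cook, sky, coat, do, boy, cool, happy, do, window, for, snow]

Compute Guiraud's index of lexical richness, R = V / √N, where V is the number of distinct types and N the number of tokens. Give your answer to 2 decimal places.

N = 46, V = 28.
√N = 6.782330
R = 28 / 6.782330 = 4.13

4.13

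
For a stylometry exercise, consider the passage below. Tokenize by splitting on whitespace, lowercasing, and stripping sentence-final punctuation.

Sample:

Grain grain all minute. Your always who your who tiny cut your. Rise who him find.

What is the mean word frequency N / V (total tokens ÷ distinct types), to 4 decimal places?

N = 16 tokens, V = 11 types.
Mean frequency = N / V = 16 / 11 = 1.4545

1.4545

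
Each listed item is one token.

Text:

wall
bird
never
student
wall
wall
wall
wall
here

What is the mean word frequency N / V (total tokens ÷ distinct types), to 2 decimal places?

N = 9 tokens, V = 5 types.
Mean frequency = N / V = 9 / 5 = 1.80

1.80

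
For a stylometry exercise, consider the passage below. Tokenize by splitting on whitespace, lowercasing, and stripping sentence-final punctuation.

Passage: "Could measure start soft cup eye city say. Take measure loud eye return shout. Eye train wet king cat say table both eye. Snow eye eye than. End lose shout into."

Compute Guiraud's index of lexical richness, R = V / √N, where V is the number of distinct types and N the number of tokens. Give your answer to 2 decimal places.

4.13

N = 31, V = 23.
√N = 5.567764
R = 23 / 5.567764 = 4.13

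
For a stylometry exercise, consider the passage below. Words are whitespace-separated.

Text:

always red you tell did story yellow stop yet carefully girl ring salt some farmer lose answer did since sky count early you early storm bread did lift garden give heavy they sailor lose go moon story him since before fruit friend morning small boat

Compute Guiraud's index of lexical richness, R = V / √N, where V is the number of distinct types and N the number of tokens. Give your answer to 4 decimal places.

N = 45, V = 38.
√N = 6.708204
R = 38 / 6.708204 = 5.6647

5.6647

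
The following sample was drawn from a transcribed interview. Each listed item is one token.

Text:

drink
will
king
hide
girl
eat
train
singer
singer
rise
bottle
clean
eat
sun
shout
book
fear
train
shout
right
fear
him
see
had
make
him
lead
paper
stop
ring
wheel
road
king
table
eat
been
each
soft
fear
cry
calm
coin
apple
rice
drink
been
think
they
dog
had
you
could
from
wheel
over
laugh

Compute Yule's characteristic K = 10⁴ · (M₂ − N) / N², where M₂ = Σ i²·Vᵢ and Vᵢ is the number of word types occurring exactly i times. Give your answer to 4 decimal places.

Frequencies: eat:3, fear:3, drink:2, king:2, train:2, singer:2, shout:2, him:2, had:2, wheel:2, been:2, will:1, hide:1, girl:1, rise:1, bottle:1, clean:1, sun:1, book:1, right:1, … (23 more, each freq 1)
N = 56. Frequency spectrum: V_1=32, V_2=9, V_3=2
M₂ = 1²·32 + 2²·9 + 3²·2 = 86
K = 10000 × (86 − 56) / 56² = 95.6633

95.6633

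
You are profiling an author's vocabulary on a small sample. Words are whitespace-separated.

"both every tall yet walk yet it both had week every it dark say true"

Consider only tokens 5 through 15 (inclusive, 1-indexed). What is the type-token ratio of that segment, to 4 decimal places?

0.9091

Segment tokens 5–15: walk, yet, it, both, had, week, every, it, dark, say, true
Segment N = 11, segment V = 10.
TTR = 10 / 11 = 0.9091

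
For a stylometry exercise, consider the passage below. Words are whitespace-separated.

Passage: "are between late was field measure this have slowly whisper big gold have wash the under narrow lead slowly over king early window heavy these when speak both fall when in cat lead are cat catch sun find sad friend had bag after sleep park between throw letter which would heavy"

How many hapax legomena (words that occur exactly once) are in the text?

35

Frequencies: are:2, between:2, have:2, slowly:2, lead:2, heavy:2, when:2, cat:2, late:1, was:1, field:1, measure:1, this:1, whisper:1, big:1, gold:1, wash:1, the:1, under:1, narrow:1, … (23 more, each freq 1)
Hapax (freq=1): after, bag, big, both, catch, early, fall, field, find, friend, gold, had, in, king, late, letter, measure, narrow, over, park, sad, sleep, speak, sun, the, these, this, throw, under, was, wash, which, whisper, window, would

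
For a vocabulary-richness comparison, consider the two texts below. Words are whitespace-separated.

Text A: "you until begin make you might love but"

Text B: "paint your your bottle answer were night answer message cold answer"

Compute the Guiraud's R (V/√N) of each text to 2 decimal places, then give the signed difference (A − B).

A: V=7, N=8, R=2.47
B: V=8, N=11, R=2.41
Difference = 2.47 − 2.41 = 0.06

0.06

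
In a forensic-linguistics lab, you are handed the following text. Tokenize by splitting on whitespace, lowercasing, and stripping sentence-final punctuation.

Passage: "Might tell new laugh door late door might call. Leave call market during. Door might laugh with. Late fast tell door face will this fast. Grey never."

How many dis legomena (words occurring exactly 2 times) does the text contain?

Frequencies: door:4, might:3, tell:2, laugh:2, late:2, call:2, fast:2, new:1, leave:1, market:1, during:1, with:1, face:1, will:1, this:1, grey:1, never:1
Words with frequency 2: call, fast, late, laugh, tell

5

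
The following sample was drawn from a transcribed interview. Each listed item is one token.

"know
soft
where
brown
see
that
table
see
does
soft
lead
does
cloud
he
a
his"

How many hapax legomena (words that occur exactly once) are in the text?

10

Frequencies: soft:2, see:2, does:2, know:1, where:1, brown:1, that:1, table:1, lead:1, cloud:1, he:1, a:1, his:1
Hapax (freq=1): a, brown, cloud, he, his, know, lead, table, that, where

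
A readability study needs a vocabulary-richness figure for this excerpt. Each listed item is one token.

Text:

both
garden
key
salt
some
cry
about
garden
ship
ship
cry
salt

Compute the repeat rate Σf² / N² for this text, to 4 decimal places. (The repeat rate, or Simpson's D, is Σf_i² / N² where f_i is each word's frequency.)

0.1389

Frequencies: garden:2, salt:2, cry:2, ship:2, both:1, key:1, some:1, about:1
Σf² = 20; N² = 144
Repeat rate = 20 / 144 = 0.1389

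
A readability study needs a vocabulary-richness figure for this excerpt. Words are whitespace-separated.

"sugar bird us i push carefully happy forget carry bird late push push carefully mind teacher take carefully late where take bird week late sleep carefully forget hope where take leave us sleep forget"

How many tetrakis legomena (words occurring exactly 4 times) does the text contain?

Frequencies: carefully:4, bird:3, push:3, forget:3, late:3, take:3, us:2, where:2, sleep:2, sugar:1, i:1, happy:1, carry:1, mind:1, teacher:1, week:1, hope:1, leave:1
Words with frequency 4: carefully

1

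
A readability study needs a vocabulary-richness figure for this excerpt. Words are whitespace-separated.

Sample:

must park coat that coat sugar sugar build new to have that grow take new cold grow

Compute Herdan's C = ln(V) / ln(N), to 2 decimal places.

N = 17, V = 12.
ln(V) = 2.484907, ln(N) = 2.833213
C = 2.484907 / 2.833213 = 0.88

0.88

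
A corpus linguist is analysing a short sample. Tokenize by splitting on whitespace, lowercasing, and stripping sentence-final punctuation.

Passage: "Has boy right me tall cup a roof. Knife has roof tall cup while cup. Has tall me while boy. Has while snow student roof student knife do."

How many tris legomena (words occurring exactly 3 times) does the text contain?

Frequencies: has:4, tall:3, cup:3, roof:3, while:3, boy:2, me:2, knife:2, student:2, right:1, a:1, snow:1, do:1
Words with frequency 3: cup, roof, tall, while

4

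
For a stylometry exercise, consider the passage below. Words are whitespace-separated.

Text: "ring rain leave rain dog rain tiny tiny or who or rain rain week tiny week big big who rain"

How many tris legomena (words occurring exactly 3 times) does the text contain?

1

Frequencies: rain:6, tiny:3, or:2, who:2, week:2, big:2, ring:1, leave:1, dog:1
Words with frequency 3: tiny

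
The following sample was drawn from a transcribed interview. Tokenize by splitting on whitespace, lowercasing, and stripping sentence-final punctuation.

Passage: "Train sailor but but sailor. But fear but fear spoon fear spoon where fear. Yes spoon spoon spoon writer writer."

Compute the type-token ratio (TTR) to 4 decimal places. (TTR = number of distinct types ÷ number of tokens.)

N = 20 tokens, V = 8 types.
TTR = V / N = 8 / 20 = 0.4000

0.4000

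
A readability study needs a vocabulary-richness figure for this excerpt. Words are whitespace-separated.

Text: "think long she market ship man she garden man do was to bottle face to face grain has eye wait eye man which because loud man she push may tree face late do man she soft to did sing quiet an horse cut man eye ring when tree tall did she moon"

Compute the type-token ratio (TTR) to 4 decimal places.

0.6538

N = 52 tokens, V = 34 types.
TTR = V / N = 34 / 52 = 0.6538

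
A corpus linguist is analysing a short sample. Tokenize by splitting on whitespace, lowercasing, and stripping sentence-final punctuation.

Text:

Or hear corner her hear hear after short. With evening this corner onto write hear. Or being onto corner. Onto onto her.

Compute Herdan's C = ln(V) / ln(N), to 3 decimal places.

0.804

N = 22, V = 12.
ln(V) = 2.484907, ln(N) = 3.091042
C = 2.484907 / 3.091042 = 0.804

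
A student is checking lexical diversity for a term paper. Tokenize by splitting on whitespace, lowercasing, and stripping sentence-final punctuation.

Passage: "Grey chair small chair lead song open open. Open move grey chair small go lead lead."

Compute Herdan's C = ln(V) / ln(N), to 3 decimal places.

0.750

N = 16, V = 8.
ln(V) = 2.079442, ln(N) = 2.772589
C = 2.079442 / 2.772589 = 0.750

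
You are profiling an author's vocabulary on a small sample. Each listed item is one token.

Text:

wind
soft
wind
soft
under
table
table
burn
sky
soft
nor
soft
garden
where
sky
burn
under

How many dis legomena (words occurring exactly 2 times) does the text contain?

Frequencies: soft:4, wind:2, under:2, table:2, burn:2, sky:2, nor:1, garden:1, where:1
Words with frequency 2: burn, sky, table, under, wind

5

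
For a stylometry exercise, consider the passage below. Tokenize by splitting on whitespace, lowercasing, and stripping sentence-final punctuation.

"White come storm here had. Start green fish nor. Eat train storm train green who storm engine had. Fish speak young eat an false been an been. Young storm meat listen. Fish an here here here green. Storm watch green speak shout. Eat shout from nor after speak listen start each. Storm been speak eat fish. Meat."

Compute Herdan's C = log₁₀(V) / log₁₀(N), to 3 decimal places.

N = 57, V = 25.
log₁₀(V) = 1.397940, log₁₀(N) = 1.755875
C = 1.397940 / 1.755875 = 0.796

0.796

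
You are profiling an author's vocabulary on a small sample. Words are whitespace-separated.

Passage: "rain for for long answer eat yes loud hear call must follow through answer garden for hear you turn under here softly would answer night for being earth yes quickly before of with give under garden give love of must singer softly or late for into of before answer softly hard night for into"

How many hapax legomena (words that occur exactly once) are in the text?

20

Frequencies: for:6, answer:4, softly:3, of:3, yes:2, hear:2, must:2, garden:2, under:2, night:2, before:2, give:2, into:2, rain:1, long:1, eat:1, loud:1, call:1, follow:1, through:1, … (13 more, each freq 1)
Hapax (freq=1): being, call, earth, eat, follow, hard, here, late, long, loud, love, or, quickly, rain, singer, through, turn, with, would, you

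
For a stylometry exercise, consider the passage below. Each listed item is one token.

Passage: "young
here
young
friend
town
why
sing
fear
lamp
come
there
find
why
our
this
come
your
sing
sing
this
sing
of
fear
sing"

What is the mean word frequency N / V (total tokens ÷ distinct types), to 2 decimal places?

N = 24 tokens, V = 15 types.
Mean frequency = N / V = 24 / 15 = 1.60

1.60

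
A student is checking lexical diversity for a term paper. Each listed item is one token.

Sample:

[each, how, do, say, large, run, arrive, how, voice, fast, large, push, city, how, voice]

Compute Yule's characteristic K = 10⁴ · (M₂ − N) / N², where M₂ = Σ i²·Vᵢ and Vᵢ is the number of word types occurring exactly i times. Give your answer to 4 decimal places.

Frequencies: how:3, large:2, voice:2, each:1, do:1, say:1, run:1, arrive:1, fast:1, push:1, city:1
N = 15. Frequency spectrum: V_1=8, V_2=2, V_3=1
M₂ = 1²·8 + 2²·2 + 3²·1 = 25
K = 10000 × (25 − 15) / 15² = 444.4444

444.4444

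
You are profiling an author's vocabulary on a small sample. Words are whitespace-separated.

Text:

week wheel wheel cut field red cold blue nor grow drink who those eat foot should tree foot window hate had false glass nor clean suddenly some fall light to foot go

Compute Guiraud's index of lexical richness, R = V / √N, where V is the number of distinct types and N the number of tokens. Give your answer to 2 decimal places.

N = 32, V = 28.
√N = 5.656854
R = 28 / 5.656854 = 4.95

4.95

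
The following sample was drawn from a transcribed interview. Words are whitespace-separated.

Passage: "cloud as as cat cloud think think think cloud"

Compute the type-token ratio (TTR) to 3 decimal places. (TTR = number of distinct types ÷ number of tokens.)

0.444

N = 9 tokens, V = 4 types.
TTR = V / N = 4 / 9 = 0.444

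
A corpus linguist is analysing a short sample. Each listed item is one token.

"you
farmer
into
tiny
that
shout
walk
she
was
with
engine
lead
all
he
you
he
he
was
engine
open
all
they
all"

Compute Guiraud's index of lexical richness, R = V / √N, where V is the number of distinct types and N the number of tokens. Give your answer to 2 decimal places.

N = 23, V = 16.
√N = 4.795832
R = 16 / 4.795832 = 3.34

3.34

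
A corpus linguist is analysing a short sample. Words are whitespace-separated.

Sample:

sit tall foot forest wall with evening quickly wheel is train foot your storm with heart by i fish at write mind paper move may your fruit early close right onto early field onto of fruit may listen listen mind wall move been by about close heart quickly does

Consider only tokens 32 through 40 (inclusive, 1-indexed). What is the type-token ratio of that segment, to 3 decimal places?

Segment tokens 32–40: early, field, onto, of, fruit, may, listen, listen, mind
Segment N = 9, segment V = 8.
TTR = 8 / 9 = 0.889

0.889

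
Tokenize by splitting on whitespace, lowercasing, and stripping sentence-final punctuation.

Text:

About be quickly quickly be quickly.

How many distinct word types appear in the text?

3

Distinct types: {about, be, quickly}
V = 3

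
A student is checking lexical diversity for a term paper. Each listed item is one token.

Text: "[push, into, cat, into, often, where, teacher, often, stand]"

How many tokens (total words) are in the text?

9

Tokens: push, into, cat, into, often, where, teacher, often, stand
N = 9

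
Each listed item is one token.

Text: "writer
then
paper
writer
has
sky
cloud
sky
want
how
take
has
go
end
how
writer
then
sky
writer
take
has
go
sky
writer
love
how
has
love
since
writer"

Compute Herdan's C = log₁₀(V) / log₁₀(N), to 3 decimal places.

0.754

N = 30, V = 13.
log₁₀(V) = 1.113943, log₁₀(N) = 1.477121
C = 1.113943 / 1.477121 = 0.754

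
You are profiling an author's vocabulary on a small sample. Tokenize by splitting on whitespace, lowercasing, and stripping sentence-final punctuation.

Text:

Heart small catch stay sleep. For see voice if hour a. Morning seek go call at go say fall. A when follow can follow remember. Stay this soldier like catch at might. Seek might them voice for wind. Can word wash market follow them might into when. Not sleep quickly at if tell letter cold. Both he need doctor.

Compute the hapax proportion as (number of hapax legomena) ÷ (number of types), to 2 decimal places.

Frequencies: at:3, follow:3, might:3, catch:2, stay:2, sleep:2, for:2, voice:2, if:2, a:2, seek:2, go:2, when:2, can:2, them:2, heart:1, small:1, see:1, hour:1, morning:1, … (21 more, each freq 1)
Hapax count = 26; type count = 41.
Ratio = 26 / 41 = 0.63

0.63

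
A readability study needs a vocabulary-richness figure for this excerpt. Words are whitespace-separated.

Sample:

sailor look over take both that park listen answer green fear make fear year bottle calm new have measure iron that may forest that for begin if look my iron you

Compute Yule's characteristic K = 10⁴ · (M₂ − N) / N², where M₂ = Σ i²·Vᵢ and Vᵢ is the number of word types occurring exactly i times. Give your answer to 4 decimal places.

124.8699

Frequencies: that:3, look:2, fear:2, iron:2, sailor:1, over:1, take:1, both:1, park:1, listen:1, answer:1, green:1, make:1, year:1, bottle:1, calm:1, new:1, have:1, measure:1, may:1, … (6 more, each freq 1)
N = 31. Frequency spectrum: V_1=22, V_2=3, V_3=1
M₂ = 1²·22 + 2²·3 + 3²·1 = 43
K = 10000 × (43 − 31) / 31² = 124.8699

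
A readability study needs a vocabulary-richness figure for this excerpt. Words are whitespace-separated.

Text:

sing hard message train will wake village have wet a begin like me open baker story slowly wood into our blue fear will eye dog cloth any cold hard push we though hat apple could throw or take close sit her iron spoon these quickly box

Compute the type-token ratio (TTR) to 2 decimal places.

N = 46 tokens, V = 44 types.
TTR = V / N = 44 / 46 = 0.96

0.96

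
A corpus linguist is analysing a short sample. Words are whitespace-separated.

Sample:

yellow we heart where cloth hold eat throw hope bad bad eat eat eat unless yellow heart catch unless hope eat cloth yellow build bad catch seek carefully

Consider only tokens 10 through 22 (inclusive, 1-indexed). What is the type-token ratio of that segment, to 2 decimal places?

0.62

Segment tokens 10–22: bad, bad, eat, eat, eat, unless, yellow, heart, catch, unless, hope, eat, cloth
Segment N = 13, segment V = 8.
TTR = 8 / 13 = 0.62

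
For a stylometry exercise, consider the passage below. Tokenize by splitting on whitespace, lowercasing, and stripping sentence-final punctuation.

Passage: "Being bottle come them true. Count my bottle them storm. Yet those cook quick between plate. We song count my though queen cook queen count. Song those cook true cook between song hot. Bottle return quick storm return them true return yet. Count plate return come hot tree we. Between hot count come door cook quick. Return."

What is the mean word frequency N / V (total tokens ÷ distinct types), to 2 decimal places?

N = 57 tokens, V = 22 types.
Mean frequency = N / V = 57 / 22 = 2.59

2.59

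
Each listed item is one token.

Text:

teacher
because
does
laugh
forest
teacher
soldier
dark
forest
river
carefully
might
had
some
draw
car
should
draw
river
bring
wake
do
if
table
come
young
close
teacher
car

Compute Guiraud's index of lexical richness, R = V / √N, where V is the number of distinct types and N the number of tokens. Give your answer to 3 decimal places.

4.271

N = 29, V = 23.
√N = 5.385165
R = 23 / 5.385165 = 4.271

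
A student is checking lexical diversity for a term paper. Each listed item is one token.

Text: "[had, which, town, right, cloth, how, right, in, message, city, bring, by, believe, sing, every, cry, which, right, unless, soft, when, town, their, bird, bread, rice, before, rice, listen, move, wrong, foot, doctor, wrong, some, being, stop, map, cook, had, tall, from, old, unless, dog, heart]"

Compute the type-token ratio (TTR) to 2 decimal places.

0.83

N = 46 tokens, V = 38 types.
TTR = V / N = 38 / 46 = 0.83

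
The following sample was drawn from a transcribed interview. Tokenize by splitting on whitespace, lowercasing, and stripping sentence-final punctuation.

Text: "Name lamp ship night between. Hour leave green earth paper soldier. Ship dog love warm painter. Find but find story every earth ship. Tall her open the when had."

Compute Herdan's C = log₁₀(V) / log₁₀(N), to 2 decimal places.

N = 29, V = 25.
log₁₀(V) = 1.397940, log₁₀(N) = 1.462398
C = 1.397940 / 1.462398 = 0.96

0.96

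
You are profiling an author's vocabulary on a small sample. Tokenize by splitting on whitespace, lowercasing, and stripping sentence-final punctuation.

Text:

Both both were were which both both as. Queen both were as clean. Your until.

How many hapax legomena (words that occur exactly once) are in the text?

Frequencies: both:5, were:3, as:2, which:1, queen:1, clean:1, your:1, until:1
Hapax (freq=1): clean, queen, until, which, your

5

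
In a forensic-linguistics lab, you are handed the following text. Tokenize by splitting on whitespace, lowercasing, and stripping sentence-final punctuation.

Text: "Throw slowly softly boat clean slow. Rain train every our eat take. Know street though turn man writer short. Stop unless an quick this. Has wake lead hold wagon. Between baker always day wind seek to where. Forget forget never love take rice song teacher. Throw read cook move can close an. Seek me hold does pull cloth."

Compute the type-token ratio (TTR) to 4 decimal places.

N = 58 tokens, V = 52 types.
TTR = V / N = 52 / 58 = 0.8966

0.8966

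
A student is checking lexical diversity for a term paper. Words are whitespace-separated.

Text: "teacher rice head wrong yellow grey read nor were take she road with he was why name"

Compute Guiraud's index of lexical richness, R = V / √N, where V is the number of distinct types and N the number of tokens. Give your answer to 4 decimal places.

4.1231

N = 17, V = 17.
√N = 4.123106
R = 17 / 4.123106 = 4.1231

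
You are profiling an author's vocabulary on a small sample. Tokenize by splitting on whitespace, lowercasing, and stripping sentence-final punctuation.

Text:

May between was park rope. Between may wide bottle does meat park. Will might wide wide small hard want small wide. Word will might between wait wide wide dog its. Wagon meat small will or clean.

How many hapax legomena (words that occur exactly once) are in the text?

Frequencies: wide:6, between:3, will:3, small:3, may:2, park:2, meat:2, might:2, was:1, rope:1, bottle:1, does:1, hard:1, want:1, word:1, wait:1, dog:1, its:1, wagon:1, or:1, … (1 more, each freq 1)
Hapax (freq=1): bottle, clean, does, dog, hard, its, or, rope, wagon, wait, want, was, word

13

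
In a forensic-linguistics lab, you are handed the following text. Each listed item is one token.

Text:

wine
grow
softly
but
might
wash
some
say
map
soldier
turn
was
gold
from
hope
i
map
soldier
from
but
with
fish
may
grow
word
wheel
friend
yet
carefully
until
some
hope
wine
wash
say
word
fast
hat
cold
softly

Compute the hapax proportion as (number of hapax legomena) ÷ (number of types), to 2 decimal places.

Frequencies: wine:2, grow:2, softly:2, but:2, wash:2, some:2, say:2, map:2, soldier:2, from:2, hope:2, word:2, might:1, turn:1, was:1, gold:1, i:1, with:1, fish:1, may:1, … (8 more, each freq 1)
Hapax count = 16; type count = 28.
Ratio = 16 / 28 = 0.57

0.57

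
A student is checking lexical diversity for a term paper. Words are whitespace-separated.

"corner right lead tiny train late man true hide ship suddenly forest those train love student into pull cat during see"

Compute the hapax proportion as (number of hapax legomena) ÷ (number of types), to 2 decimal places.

0.95

Frequencies: train:2, corner:1, right:1, lead:1, tiny:1, late:1, man:1, true:1, hide:1, ship:1, suddenly:1, forest:1, those:1, love:1, student:1, into:1, pull:1, cat:1, during:1, see:1
Hapax count = 19; type count = 20.
Ratio = 19 / 20 = 0.95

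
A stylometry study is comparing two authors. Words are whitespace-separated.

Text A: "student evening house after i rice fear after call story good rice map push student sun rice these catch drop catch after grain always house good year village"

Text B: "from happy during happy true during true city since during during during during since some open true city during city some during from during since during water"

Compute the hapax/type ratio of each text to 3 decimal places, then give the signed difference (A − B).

A: hapax=14, V=20, ratio=0.700
B: hapax=2, V=9, ratio=0.222
Difference = 0.700 − 0.222 = 0.478

0.478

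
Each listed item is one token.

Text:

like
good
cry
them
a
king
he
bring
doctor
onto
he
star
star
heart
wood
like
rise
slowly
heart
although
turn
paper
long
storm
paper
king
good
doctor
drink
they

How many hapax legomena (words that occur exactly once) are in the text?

14

Frequencies: like:2, good:2, king:2, he:2, doctor:2, star:2, heart:2, paper:2, cry:1, them:1, a:1, bring:1, onto:1, wood:1, rise:1, slowly:1, although:1, turn:1, long:1, storm:1, … (2 more, each freq 1)
Hapax (freq=1): a, although, bring, cry, drink, long, onto, rise, slowly, storm, them, they, turn, wood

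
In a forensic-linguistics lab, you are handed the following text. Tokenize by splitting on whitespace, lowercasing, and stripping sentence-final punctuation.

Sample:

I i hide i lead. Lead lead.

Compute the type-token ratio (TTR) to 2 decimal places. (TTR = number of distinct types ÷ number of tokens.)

0.43

N = 7 tokens, V = 3 types.
TTR = V / N = 3 / 7 = 0.43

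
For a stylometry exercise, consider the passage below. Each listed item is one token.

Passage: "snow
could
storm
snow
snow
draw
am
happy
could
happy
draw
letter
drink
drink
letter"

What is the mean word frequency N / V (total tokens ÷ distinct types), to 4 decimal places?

1.8750

N = 15 tokens, V = 8 types.
Mean frequency = N / V = 15 / 8 = 1.8750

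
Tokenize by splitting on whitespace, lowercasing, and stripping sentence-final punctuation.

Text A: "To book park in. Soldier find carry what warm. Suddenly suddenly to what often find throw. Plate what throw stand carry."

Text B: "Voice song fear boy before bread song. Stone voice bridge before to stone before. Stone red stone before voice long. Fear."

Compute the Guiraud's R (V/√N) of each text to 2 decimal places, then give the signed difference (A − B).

A: V=14, N=21, R=3.06
B: V=11, N=21, R=2.40
Difference = 3.06 − 2.40 = 0.66

0.66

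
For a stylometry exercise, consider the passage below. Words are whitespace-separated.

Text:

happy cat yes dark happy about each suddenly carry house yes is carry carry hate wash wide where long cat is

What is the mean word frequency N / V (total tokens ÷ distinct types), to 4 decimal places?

1.4000

N = 21 tokens, V = 15 types.
Mean frequency = N / V = 21 / 15 = 1.4000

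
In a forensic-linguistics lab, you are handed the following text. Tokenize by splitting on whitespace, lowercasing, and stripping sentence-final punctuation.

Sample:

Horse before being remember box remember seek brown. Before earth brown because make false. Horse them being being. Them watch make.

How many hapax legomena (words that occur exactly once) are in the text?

Frequencies: being:3, horse:2, before:2, remember:2, brown:2, make:2, them:2, box:1, seek:1, earth:1, because:1, false:1, watch:1
Hapax (freq=1): because, box, earth, false, seek, watch

6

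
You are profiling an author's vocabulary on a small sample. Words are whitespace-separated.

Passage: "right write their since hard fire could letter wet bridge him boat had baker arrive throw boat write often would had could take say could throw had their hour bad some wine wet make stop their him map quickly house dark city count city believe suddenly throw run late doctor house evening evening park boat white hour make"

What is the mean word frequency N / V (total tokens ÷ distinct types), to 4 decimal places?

N = 58 tokens, V = 40 types.
Mean frequency = N / V = 58 / 40 = 1.4500

1.4500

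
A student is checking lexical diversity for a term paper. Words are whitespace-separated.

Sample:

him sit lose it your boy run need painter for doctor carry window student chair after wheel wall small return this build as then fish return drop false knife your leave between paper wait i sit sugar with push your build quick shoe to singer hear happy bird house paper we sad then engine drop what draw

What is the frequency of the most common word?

Frequencies: your:3, sit:2, return:2, build:2, then:2, drop:2, paper:2, him:1, lose:1, it:1, boy:1, run:1, need:1, painter:1, for:1, doctor:1, carry:1, window:1, student:1, chair:1, … (29 more, each freq 1)
Most common: 'your' with frequency 3.

3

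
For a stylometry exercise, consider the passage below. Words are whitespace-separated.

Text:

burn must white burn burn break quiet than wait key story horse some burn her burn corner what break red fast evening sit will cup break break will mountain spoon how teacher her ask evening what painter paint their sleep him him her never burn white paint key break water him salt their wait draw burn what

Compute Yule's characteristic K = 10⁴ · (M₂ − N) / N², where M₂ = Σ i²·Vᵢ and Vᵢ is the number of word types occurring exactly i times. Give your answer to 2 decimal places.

289.32

Frequencies: burn:7, break:5, her:3, what:3, him:3, white:2, wait:2, key:2, evening:2, will:2, paint:2, their:2, must:1, quiet:1, than:1, story:1, horse:1, some:1, corner:1, red:1, … (14 more, each freq 1)
N = 57. Frequency spectrum: V_1=22, V_2=7, V_3=3, V_5=1, V_7=1
M₂ = 1²·22 + 2²·7 + 3²·3 + 5²·1 + 7²·1 = 151
K = 10000 × (151 − 57) / 57² = 289.32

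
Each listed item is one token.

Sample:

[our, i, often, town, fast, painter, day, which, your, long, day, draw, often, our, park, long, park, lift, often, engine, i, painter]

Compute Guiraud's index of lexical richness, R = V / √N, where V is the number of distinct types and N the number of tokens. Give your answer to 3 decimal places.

N = 22, V = 14.
√N = 4.690416
R = 14 / 4.690416 = 2.985

2.985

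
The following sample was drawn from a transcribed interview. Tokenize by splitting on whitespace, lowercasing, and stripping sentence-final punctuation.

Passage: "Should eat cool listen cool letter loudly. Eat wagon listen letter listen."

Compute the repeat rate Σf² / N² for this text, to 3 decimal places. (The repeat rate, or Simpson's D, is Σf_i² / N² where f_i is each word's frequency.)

0.167

Frequencies: listen:3, eat:2, cool:2, letter:2, should:1, loudly:1, wagon:1
Σf² = 24; N² = 144
Repeat rate = 24 / 144 = 0.167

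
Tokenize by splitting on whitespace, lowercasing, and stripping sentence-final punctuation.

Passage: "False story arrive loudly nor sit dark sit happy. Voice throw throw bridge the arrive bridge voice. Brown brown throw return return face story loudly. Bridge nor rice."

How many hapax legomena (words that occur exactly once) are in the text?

6

Frequencies: throw:3, bridge:3, story:2, arrive:2, loudly:2, nor:2, sit:2, voice:2, brown:2, return:2, false:1, dark:1, happy:1, the:1, face:1, rice:1
Hapax (freq=1): dark, face, false, happy, rice, the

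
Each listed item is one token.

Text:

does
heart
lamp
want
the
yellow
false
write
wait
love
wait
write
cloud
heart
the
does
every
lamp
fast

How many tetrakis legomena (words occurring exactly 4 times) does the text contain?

Frequencies: does:2, heart:2, lamp:2, the:2, write:2, wait:2, want:1, yellow:1, false:1, love:1, cloud:1, every:1, fast:1
Words with frequency 4: (none)

0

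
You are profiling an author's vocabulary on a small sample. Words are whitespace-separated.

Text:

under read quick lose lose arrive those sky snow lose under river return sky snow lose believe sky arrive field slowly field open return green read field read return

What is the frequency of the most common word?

4

Frequencies: lose:4, read:3, sky:3, return:3, field:3, under:2, arrive:2, snow:2, quick:1, those:1, river:1, believe:1, slowly:1, open:1, green:1
Most common: 'lose' with frequency 4.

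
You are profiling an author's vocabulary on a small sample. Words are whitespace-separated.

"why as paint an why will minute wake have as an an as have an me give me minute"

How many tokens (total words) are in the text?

19

Tokens: why, as, paint, an, why, will, minute, wake, have, as, an, an, as, have, an, me, give, me, minute
N = 19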